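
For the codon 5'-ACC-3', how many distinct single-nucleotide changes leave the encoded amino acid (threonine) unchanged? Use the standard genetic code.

Position 1: none → 0 synonymous.
Position 2: none → 0 synonymous.
Position 3: ACU, ACA, ACG → 3 synonymous.
Total: 0 + 0 + 3 = 3.

3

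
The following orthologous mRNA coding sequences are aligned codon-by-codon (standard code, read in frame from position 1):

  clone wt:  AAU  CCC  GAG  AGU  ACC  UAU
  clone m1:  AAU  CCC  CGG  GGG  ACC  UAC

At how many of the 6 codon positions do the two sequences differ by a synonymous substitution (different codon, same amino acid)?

Codon 1: AAU Asn / AAU Asn — identical.
Codon 2: CCC Pro / CCC Pro — identical.
Codon 3: GAG Glu / CGG Arg — nonsynonymous.
Codon 4: AGU Ser / GGG Gly — nonsynonymous.
Codon 5: ACC Thr / ACC Thr — identical.
Codon 6: UAU Tyr / UAC Tyr — synonymous.
Synonymous differences: 1.

1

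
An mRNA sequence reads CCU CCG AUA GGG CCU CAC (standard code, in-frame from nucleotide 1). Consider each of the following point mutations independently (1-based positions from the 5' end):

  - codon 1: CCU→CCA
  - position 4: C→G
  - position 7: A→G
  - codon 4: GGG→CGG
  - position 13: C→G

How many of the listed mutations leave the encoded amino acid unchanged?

Codon 1: CCU (Pro) → CCA (Pro) — synonymous.
Codon 2: CCG (Pro) → GCG (Ala) — missense.
Codon 3: AUA (Ile) → GUA (Val) — missense.
Codon 4: GGG (Gly) → CGG (Arg) — missense.
Codon 5: CCU (Pro) → GCU (Ala) — missense.
Synonymous: 1 of 5.

1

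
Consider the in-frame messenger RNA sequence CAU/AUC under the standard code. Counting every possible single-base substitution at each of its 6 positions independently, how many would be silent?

3

Codon 1 (CAU, His): 1 synonymous substitution.
Codon 2 (AUC, Ile): 2 synonymous substitutions.
Total: 1 + 2 = 3.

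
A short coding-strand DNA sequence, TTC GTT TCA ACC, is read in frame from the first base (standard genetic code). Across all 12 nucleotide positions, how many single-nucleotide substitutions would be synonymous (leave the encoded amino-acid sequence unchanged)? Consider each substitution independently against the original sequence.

10

Codon 1 (TTC, Phe): 1 synonymous substitution.
Codon 2 (GTT, Val): 3 synonymous substitutions.
Codon 3 (TCA, Ser): 3 synonymous substitutions.
Codon 4 (ACC, Thr): 3 synonymous substitutions.
Total: 1 + 3 + 3 + 3 = 10.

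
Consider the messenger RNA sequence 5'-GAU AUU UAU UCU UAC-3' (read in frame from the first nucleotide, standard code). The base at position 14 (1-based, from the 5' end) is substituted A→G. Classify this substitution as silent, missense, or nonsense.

Position 14 falls in codon 5: UAC → Tyr.
After the substitution the codon is UGC → Cys.
Tyr ≠ Cys, so this is a missense mutation.

missense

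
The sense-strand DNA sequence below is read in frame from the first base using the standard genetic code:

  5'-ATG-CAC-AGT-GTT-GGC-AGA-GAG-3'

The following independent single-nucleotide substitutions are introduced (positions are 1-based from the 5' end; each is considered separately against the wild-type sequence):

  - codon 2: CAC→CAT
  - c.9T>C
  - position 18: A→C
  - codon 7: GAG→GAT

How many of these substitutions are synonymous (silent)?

2

Codon 2: CAC (His) → CAT (His) — synonymous.
Codon 3: AGT (Ser) → AGC (Ser) — synonymous.
Codon 6: AGA (Arg) → AGC (Ser) — missense.
Codon 7: GAG (Glu) → GAT (Asp) — missense.
Synonymous: 2 of 4.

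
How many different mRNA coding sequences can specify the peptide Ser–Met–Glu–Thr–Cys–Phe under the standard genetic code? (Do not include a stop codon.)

192

Ser: 6 codons.
Met: 1 codon.
Glu: 2 codons.
Thr: 4 codons.
Cys: 2 codons.
Phe: 2 codons.
6 × 1 × 2 × 4 × 2 × 2 = 192.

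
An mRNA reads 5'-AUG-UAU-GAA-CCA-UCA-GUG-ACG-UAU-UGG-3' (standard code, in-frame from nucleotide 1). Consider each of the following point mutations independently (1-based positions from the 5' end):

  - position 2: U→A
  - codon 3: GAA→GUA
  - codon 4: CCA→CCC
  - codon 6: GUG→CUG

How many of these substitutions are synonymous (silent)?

1

Codon 1: AUG (Met) → AAG (Lys) — missense.
Codon 3: GAA (Glu) → GUA (Val) — missense.
Codon 4: CCA (Pro) → CCC (Pro) — synonymous.
Codon 6: GUG (Val) → CUG (Leu) — missense.
Synonymous: 1 of 4.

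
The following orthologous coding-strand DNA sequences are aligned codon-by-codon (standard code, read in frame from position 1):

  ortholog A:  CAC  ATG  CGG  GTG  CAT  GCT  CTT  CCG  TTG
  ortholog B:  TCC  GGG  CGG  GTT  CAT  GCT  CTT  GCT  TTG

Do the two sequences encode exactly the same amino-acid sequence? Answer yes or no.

Codon 1: CAC His / TCC Ser — nonsynonymous.
Codon 2: ATG Met / GGG Gly — nonsynonymous.
Codon 3: CGG Arg / CGG Arg — identical.
Codon 4: GTG Val / GTT Val — synonymous.
Codon 5: CAT His / CAT His — identical.
Codon 6: GCT Ala / GCT Ala — identical.
Codon 7: CTT Leu / CTT Leu — identical.
Codon 8: CCG Pro / GCT Ala — nonsynonymous.
Codon 9: TTG Leu / TTG Leu — identical.
Nonsynonymous differences: 3 → different protein.

no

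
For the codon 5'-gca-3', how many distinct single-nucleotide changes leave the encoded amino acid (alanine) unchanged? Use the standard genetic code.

Position 1: none → 0 synonymous.
Position 2: none → 0 synonymous.
Position 3: GCU, GCC, GCG → 3 synonymous.
Total: 0 + 0 + 3 = 3.

3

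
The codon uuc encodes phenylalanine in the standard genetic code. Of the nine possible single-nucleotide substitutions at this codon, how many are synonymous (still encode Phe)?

1

Position 1: none → 0 synonymous.
Position 2: none → 0 synonymous.
Position 3: UUU → 1 synonymous.
Total: 0 + 0 + 1 = 1.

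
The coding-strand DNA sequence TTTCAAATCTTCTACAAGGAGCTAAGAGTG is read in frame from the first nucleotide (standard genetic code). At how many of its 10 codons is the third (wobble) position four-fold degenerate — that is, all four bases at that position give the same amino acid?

2

Codon 1 TTT (Phe): third position 2-fold.
Codon 2 CAA (Gln): third position 2-fold.
Codon 3 ATC (Ile): third position 3-fold.
Codon 4 TTC (Phe): third position 2-fold.
Codon 5 TAC (Tyr): third position 2-fold.
Codon 6 AAG (Lys): third position 2-fold.
Codon 7 GAG (Glu): third position 2-fold.
Codon 8 CTA (Leu): third position 4-fold.
Codon 9 AGA (Arg): third position 2-fold.
Codon 10 GTG (Val): third position 4-fold.
Four-fold degenerate third positions: 2.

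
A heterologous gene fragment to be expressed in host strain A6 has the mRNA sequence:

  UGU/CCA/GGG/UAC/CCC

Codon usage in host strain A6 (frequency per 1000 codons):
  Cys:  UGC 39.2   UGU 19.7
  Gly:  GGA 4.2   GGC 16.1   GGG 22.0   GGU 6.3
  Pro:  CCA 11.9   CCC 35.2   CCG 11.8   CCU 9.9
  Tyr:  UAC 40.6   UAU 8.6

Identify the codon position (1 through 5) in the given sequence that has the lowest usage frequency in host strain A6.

Codon 1 UGU (Cys): 19.7 per 1000.
Codon 2 CCA (Pro): 11.9 per 1000.
Codon 3 GGG (Gly): 22.0 per 1000.
Codon 4 UAC (Tyr): 40.6 per 1000.
Codon 5 CCC (Pro): 35.2 per 1000.
Lowest frequency is 11.9 at codon 2.

2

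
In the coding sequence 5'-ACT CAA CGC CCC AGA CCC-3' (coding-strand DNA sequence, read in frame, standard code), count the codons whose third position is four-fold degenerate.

4

Codon 1 ACT (Thr): third position 4-fold.
Codon 2 CAA (Gln): third position 2-fold.
Codon 3 CGC (Arg): third position 4-fold.
Codon 4 CCC (Pro): third position 4-fold.
Codon 5 AGA (Arg): third position 2-fold.
Codon 6 CCC (Pro): third position 4-fold.
Four-fold degenerate third positions: 4.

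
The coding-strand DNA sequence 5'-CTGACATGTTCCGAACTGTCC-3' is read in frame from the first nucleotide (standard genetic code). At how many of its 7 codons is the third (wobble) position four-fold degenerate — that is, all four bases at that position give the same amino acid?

Codon 1 CTG (Leu): third position 4-fold.
Codon 2 ACA (Thr): third position 4-fold.
Codon 3 TGT (Cys): third position 2-fold.
Codon 4 TCC (Ser): third position 4-fold.
Codon 5 GAA (Glu): third position 2-fold.
Codon 6 CTG (Leu): third position 4-fold.
Codon 7 TCC (Ser): third position 4-fold.
Four-fold degenerate third positions: 5.

5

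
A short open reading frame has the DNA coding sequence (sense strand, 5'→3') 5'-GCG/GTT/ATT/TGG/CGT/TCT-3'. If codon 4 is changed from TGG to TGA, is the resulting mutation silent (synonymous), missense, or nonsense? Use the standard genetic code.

nonsense

Position 12 falls in codon 4: TGG → Trp.
After the substitution the codon is TGA → Stop.
The new codon is a stop codon, so this is a nonsense mutation.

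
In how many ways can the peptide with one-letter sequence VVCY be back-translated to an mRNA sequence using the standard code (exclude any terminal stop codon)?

64

Val: 4 codons.
Val: 4 codons.
Cys: 2 codons.
Tyr: 2 codons.
4 × 4 × 2 × 2 = 64.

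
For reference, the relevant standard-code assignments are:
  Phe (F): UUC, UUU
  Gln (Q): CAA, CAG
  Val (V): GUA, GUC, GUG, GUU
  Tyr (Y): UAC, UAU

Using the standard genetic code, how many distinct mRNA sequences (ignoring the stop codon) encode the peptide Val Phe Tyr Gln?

Val: 4 codons.
Phe: 2 codons.
Tyr: 2 codons.
Gln: 2 codons.
4 × 2 × 2 × 2 = 32.

32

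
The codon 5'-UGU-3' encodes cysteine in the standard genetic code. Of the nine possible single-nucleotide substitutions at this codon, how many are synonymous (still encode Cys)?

Position 1: none → 0 synonymous.
Position 2: none → 0 synonymous.
Position 3: UGC → 1 synonymous.
Total: 0 + 0 + 1 = 1.

1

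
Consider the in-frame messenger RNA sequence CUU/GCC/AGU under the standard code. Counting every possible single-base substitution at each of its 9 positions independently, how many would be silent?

7

Codon 1 (CUU, Leu): 3 synonymous substitutions.
Codon 2 (GCC, Ala): 3 synonymous substitutions.
Codon 3 (AGU, Ser): 1 synonymous substitution.
Total: 3 + 3 + 1 = 7.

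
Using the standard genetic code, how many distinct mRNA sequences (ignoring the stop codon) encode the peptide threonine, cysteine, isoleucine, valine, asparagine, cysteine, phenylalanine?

Thr: 4 codons.
Cys: 2 codons.
Ile: 3 codons.
Val: 4 codons.
Asn: 2 codons.
Cys: 2 codons.
Phe: 2 codons.
4 × 2 × 3 × 4 × 2 × 2 × 2 = 768.

768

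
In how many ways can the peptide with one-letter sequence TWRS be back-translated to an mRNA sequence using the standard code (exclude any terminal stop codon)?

Thr: 4 codons.
Trp: 1 codon.
Arg: 6 codons.
Ser: 6 codons.
4 × 1 × 6 × 6 = 144.

144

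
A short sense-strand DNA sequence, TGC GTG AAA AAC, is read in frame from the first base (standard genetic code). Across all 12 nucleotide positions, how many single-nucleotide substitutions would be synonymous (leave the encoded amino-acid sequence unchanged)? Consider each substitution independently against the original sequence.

Codon 1 (TGC, Cys): 1 synonymous substitution.
Codon 2 (GTG, Val): 3 synonymous substitutions.
Codon 3 (AAA, Lys): 1 synonymous substitution.
Codon 4 (AAC, Asn): 1 synonymous substitution.
Total: 1 + 3 + 1 + 1 = 6.

6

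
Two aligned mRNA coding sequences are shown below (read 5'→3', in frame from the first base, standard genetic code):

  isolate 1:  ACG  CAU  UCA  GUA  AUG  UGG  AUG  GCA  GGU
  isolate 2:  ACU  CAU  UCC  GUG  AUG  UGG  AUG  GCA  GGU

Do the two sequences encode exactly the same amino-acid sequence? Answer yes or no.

yes

Codon 1: ACG Thr / ACU Thr — synonymous.
Codon 2: CAU His / CAU His — identical.
Codon 3: UCA Ser / UCC Ser — synonymous.
Codon 4: GUA Val / GUG Val — synonymous.
Codon 5: AUG Met / AUG Met — identical.
Codon 6: UGG Trp / UGG Trp — identical.
Codon 7: AUG Met / AUG Met — identical.
Codon 8: GCA Ala / GCA Ala — identical.
Codon 9: GGU Gly / GGU Gly — identical.
Nonsynonymous differences: 0 → same protein.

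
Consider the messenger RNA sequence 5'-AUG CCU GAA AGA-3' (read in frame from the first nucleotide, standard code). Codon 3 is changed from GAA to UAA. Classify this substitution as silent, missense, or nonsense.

nonsense

Position 7 falls in codon 3: GAA → Glu.
After the substitution the codon is UAA → Stop.
The new codon is a stop codon, so this is a nonsense mutation.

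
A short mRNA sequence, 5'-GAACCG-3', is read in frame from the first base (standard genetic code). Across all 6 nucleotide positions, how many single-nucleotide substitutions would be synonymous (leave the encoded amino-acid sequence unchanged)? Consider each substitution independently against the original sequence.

4

Codon 1 (GAA, Glu): 1 synonymous substitution.
Codon 2 (CCG, Pro): 3 synonymous substitutions.
Total: 1 + 3 = 4.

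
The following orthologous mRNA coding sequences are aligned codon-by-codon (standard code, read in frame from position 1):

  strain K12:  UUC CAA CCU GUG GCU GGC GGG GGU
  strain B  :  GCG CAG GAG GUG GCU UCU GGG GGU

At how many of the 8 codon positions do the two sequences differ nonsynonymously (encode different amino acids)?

Codon 1: UUC Phe / GCG Ala — nonsynonymous.
Codon 2: CAA Gln / CAG Gln — synonymous.
Codon 3: CCU Pro / GAG Glu — nonsynonymous.
Codon 4: GUG Val / GUG Val — identical.
Codon 5: GCU Ala / GCU Ala — identical.
Codon 6: GGC Gly / UCU Ser — nonsynonymous.
Codon 7: GGG Gly / GGG Gly — identical.
Codon 8: GGU Gly / GGU Gly — identical.
Nonsynonymous differences: 3.

3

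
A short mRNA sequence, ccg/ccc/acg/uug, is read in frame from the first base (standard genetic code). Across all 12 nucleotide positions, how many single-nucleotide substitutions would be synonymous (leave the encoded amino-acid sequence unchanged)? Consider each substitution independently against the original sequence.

Codon 1 (CCG, Pro): 3 synonymous substitutions.
Codon 2 (CCC, Pro): 3 synonymous substitutions.
Codon 3 (ACG, Thr): 3 synonymous substitutions.
Codon 4 (UUG, Leu): 2 synonymous substitutions.
Total: 3 + 3 + 3 + 2 = 11.

11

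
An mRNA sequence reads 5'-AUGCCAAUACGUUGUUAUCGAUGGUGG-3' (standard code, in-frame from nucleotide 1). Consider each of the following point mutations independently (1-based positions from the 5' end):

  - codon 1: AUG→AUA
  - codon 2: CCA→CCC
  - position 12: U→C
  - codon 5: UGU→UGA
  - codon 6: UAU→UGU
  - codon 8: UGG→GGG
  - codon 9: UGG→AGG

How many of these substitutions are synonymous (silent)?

Codon 1: AUG (Met) → AUA (Ile) — missense.
Codon 2: CCA (Pro) → CCC (Pro) — synonymous.
Codon 4: CGU (Arg) → CGC (Arg) — synonymous.
Codon 5: UGU (Cys) → UGA (Stop) — nonsense.
Codon 6: UAU (Tyr) → UGU (Cys) — missense.
Codon 8: UGG (Trp) → GGG (Gly) — missense.
Codon 9: UGG (Trp) → AGG (Arg) — missense.
Synonymous: 2 of 7.

2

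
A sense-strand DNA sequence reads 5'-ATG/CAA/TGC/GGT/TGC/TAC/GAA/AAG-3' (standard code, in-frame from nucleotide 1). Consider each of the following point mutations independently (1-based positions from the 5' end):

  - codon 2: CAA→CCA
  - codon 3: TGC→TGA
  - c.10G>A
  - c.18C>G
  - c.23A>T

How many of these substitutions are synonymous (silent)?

Codon 2: CAA (Gln) → CCA (Pro) — missense.
Codon 3: TGC (Cys) → TGA (Stop) — nonsense.
Codon 4: GGT (Gly) → AGT (Ser) — missense.
Codon 6: TAC (Tyr) → TAG (Stop) — nonsense.
Codon 8: AAG (Lys) → ATG (Met) — missense.
Synonymous: 0 of 5.

0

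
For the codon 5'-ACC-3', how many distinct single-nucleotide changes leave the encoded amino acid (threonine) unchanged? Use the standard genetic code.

Position 1: none → 0 synonymous.
Position 2: none → 0 synonymous.
Position 3: ACT, ACA, ACG → 3 synonymous.
Total: 0 + 0 + 3 = 3.

3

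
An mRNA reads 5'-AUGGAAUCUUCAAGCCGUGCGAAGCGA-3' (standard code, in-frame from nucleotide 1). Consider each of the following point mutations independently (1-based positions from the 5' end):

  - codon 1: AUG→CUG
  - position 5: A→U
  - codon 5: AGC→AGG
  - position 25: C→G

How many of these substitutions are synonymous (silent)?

0

Codon 1: AUG (Met) → CUG (Leu) — missense.
Codon 2: GAA (Glu) → GUA (Val) — missense.
Codon 5: AGC (Ser) → AGG (Arg) — missense.
Codon 9: CGA (Arg) → GGA (Gly) — missense.
Synonymous: 0 of 4.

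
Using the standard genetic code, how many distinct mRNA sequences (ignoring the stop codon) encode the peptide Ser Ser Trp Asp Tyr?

Ser: 6 codons.
Ser: 6 codons.
Trp: 1 codon.
Asp: 2 codons.
Tyr: 2 codons.
6 × 6 × 1 × 2 × 2 = 144.

144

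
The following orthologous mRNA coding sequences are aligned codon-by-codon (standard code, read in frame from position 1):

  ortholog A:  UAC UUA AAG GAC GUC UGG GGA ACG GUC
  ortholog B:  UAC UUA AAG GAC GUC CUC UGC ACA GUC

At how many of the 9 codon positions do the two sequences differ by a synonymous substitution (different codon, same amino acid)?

1

Codon 1: UAC Tyr / UAC Tyr — identical.
Codon 2: UUA Leu / UUA Leu — identical.
Codon 3: AAG Lys / AAG Lys — identical.
Codon 4: GAC Asp / GAC Asp — identical.
Codon 5: GUC Val / GUC Val — identical.
Codon 6: UGG Trp / CUC Leu — nonsynonymous.
Codon 7: GGA Gly / UGC Cys — nonsynonymous.
Codon 8: ACG Thr / ACA Thr — synonymous.
Codon 9: GUC Val / GUC Val — identical.
Synonymous differences: 1.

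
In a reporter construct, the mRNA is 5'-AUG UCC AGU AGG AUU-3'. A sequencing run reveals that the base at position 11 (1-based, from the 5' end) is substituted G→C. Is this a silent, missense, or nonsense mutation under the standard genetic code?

Position 11 falls in codon 4: AGG → Arg.
After the substitution the codon is ACG → Thr.
Arg ≠ Thr, so this is a missense mutation.

missense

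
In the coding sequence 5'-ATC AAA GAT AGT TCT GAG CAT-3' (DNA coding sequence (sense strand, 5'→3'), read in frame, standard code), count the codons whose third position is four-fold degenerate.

1

Codon 1 ATC (Ile): third position 3-fold.
Codon 2 AAA (Lys): third position 2-fold.
Codon 3 GAT (Asp): third position 2-fold.
Codon 4 AGT (Ser): third position 2-fold.
Codon 5 TCT (Ser): third position 4-fold.
Codon 6 GAG (Glu): third position 2-fold.
Codon 7 CAT (His): third position 2-fold.
Four-fold degenerate third positions: 1.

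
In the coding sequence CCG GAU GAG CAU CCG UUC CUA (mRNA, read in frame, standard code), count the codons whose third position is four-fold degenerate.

3

Codon 1 CCG (Pro): third position 4-fold.
Codon 2 GAU (Asp): third position 2-fold.
Codon 3 GAG (Glu): third position 2-fold.
Codon 4 CAU (His): third position 2-fold.
Codon 5 CCG (Pro): third position 4-fold.
Codon 6 UUC (Phe): third position 2-fold.
Codon 7 CUA (Leu): third position 4-fold.
Four-fold degenerate third positions: 3.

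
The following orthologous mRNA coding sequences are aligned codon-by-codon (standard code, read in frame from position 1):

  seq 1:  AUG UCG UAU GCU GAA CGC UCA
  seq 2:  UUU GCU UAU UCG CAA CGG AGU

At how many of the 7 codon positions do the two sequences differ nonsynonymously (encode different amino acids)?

Codon 1: AUG Met / UUU Phe — nonsynonymous.
Codon 2: UCG Ser / GCU Ala — nonsynonymous.
Codon 3: UAU Tyr / UAU Tyr — identical.
Codon 4: GCU Ala / UCG Ser — nonsynonymous.
Codon 5: GAA Glu / CAA Gln — nonsynonymous.
Codon 6: CGC Arg / CGG Arg — synonymous.
Codon 7: UCA Ser / AGU Ser — synonymous.
Nonsynonymous differences: 4.

4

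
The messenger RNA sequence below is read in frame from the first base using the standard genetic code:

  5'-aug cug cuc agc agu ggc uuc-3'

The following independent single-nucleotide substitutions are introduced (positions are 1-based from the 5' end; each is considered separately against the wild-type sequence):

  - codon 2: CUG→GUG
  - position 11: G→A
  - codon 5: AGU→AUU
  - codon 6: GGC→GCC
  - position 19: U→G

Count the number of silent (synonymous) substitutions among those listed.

0

Codon 2: CUG (Leu) → GUG (Val) — missense.
Codon 4: AGC (Ser) → AAC (Asn) — missense.
Codon 5: AGU (Ser) → AUU (Ile) — missense.
Codon 6: GGC (Gly) → GCC (Ala) — missense.
Codon 7: UUC (Phe) → GUC (Val) — missense.
Synonymous: 0 of 5.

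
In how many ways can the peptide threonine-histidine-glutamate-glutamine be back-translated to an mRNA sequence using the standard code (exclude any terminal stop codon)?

Thr: 4 codons.
His: 2 codons.
Glu: 2 codons.
Gln: 2 codons.
4 × 2 × 2 × 2 = 32.

32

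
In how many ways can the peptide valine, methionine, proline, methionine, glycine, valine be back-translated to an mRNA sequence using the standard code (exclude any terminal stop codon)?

Val: 4 codons.
Met: 1 codon.
Pro: 4 codons.
Met: 1 codon.
Gly: 4 codons.
Val: 4 codons.
4 × 1 × 4 × 1 × 4 × 4 = 256.

256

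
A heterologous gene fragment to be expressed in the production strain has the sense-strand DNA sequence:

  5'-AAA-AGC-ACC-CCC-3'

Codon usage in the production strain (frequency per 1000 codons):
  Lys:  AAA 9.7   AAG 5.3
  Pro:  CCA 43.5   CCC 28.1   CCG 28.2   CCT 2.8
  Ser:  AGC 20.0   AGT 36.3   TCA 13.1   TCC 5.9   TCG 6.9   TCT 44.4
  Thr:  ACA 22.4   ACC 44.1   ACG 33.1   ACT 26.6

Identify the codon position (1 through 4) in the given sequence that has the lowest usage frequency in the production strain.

1

Codon 1 AAA (Lys): 9.7 per 1000.
Codon 2 AGC (Ser): 20.0 per 1000.
Codon 3 ACC (Thr): 44.1 per 1000.
Codon 4 CCC (Pro): 28.1 per 1000.
Lowest frequency is 9.7 at codon 1.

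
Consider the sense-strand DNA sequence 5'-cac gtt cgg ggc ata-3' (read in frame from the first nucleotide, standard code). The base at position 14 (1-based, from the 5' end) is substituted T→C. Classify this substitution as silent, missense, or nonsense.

Position 14 falls in codon 5: ATA → Ile.
After the substitution the codon is ACA → Thr.
Ile ≠ Thr, so this is a missense mutation.

missense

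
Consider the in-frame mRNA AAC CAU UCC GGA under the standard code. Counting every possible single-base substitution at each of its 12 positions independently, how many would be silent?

8

Codon 1 (AAC, Asn): 1 synonymous substitution.
Codon 2 (CAU, His): 1 synonymous substitution.
Codon 3 (UCC, Ser): 3 synonymous substitutions.
Codon 4 (GGA, Gly): 3 synonymous substitutions.
Total: 1 + 1 + 3 + 3 = 8.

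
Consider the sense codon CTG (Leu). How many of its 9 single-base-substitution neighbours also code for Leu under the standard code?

Position 1: TTG → 1 synonymous.
Position 2: none → 0 synonymous.
Position 3: CTT, CTC, CTA → 3 synonymous.
Total: 1 + 0 + 3 = 4.

4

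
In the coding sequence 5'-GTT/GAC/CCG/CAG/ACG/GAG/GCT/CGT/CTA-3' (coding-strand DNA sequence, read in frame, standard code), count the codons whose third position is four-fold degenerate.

Codon 1 GTT (Val): third position 4-fold.
Codon 2 GAC (Asp): third position 2-fold.
Codon 3 CCG (Pro): third position 4-fold.
Codon 4 CAG (Gln): third position 2-fold.
Codon 5 ACG (Thr): third position 4-fold.
Codon 6 GAG (Glu): third position 2-fold.
Codon 7 GCT (Ala): third position 4-fold.
Codon 8 CGT (Arg): third position 4-fold.
Codon 9 CTA (Leu): third position 4-fold.
Four-fold degenerate third positions: 6.

6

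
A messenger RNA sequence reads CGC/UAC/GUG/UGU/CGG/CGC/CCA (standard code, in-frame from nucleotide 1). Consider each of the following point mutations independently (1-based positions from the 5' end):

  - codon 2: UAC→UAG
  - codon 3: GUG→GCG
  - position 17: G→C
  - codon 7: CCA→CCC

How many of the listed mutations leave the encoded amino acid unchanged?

Codon 2: UAC (Tyr) → UAG (Stop) — nonsense.
Codon 3: GUG (Val) → GCG (Ala) — missense.
Codon 6: CGC (Arg) → CCC (Pro) — missense.
Codon 7: CCA (Pro) → CCC (Pro) — synonymous.
Synonymous: 1 of 4.

1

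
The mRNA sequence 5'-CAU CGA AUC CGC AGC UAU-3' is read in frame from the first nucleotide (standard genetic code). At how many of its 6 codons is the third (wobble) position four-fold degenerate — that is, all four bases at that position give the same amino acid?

Codon 1 CAU (His): third position 2-fold.
Codon 2 CGA (Arg): third position 4-fold.
Codon 3 AUC (Ile): third position 3-fold.
Codon 4 CGC (Arg): third position 4-fold.
Codon 5 AGC (Ser): third position 2-fold.
Codon 6 UAU (Tyr): third position 2-fold.
Four-fold degenerate third positions: 2.

2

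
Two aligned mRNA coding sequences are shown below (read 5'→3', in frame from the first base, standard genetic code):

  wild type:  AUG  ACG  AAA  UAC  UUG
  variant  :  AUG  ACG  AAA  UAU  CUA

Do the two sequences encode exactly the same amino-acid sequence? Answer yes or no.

yes

Codon 1: AUG Met / AUG Met — identical.
Codon 2: ACG Thr / ACG Thr — identical.
Codon 3: AAA Lys / AAA Lys — identical.
Codon 4: UAC Tyr / UAU Tyr — synonymous.
Codon 5: UUG Leu / CUA Leu — synonymous.
Nonsynonymous differences: 0 → same protein.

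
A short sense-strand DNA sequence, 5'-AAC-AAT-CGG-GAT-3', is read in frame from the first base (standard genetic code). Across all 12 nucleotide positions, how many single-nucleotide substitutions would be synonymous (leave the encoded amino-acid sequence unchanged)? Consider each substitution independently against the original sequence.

7

Codon 1 (AAC, Asn): 1 synonymous substitution.
Codon 2 (AAT, Asn): 1 synonymous substitution.
Codon 3 (CGG, Arg): 4 synonymous substitutions.
Codon 4 (GAT, Asp): 1 synonymous substitution.
Total: 1 + 1 + 4 + 1 = 7.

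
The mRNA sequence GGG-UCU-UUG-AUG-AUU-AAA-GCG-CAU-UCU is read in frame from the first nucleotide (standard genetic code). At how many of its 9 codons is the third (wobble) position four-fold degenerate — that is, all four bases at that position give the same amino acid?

4

Codon 1 GGG (Gly): third position 4-fold.
Codon 2 UCU (Ser): third position 4-fold.
Codon 3 UUG (Leu): third position 2-fold.
Codon 4 AUG (Met): third position 1-fold.
Codon 5 AUU (Ile): third position 3-fold.
Codon 6 AAA (Lys): third position 2-fold.
Codon 7 GCG (Ala): third position 4-fold.
Codon 8 CAU (His): third position 2-fold.
Codon 9 UCU (Ser): third position 4-fold.
Four-fold degenerate third positions: 4.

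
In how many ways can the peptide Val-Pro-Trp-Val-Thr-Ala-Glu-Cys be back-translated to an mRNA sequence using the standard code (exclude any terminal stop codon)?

Val: 4 codons.
Pro: 4 codons.
Trp: 1 codon.
Val: 4 codons.
Thr: 4 codons.
Ala: 4 codons.
Glu: 2 codons.
Cys: 2 codons.
4 × 4 × 1 × 4 × 4 × 4 × 2 × 2 = 4096.

4096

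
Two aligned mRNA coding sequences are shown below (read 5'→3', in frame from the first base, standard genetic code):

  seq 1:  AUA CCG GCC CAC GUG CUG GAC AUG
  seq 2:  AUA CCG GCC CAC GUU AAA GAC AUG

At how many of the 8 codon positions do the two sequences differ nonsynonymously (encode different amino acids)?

1

Codon 1: AUA Ile / AUA Ile — identical.
Codon 2: CCG Pro / CCG Pro — identical.
Codon 3: GCC Ala / GCC Ala — identical.
Codon 4: CAC His / CAC His — identical.
Codon 5: GUG Val / GUU Val — synonymous.
Codon 6: CUG Leu / AAA Lys — nonsynonymous.
Codon 7: GAC Asp / GAC Asp — identical.
Codon 8: AUG Met / AUG Met — identical.
Nonsynonymous differences: 1.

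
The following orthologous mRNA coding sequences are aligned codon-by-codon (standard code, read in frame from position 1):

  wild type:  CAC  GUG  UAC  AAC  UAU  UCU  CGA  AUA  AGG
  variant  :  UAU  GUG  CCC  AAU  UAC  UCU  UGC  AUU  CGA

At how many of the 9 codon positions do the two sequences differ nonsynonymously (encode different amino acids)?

Codon 1: CAC His / UAU Tyr — nonsynonymous.
Codon 2: GUG Val / GUG Val — identical.
Codon 3: UAC Tyr / CCC Pro — nonsynonymous.
Codon 4: AAC Asn / AAU Asn — synonymous.
Codon 5: UAU Tyr / UAC Tyr — synonymous.
Codon 6: UCU Ser / UCU Ser — identical.
Codon 7: CGA Arg / UGC Cys — nonsynonymous.
Codon 8: AUA Ile / AUU Ile — synonymous.
Codon 9: AGG Arg / CGA Arg — synonymous.
Nonsynonymous differences: 3.

3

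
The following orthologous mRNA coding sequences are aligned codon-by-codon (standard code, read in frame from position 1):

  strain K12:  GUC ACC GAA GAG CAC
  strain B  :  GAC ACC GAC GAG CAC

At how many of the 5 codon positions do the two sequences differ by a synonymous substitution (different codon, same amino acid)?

0

Codon 1: GUC Val / GAC Asp — nonsynonymous.
Codon 2: ACC Thr / ACC Thr — identical.
Codon 3: GAA Glu / GAC Asp — nonsynonymous.
Codon 4: GAG Glu / GAG Glu — identical.
Codon 5: CAC His / CAC His — identical.
Synonymous differences: 0.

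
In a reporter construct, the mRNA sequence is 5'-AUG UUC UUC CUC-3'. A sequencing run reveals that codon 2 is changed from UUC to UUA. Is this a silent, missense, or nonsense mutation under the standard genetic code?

missense

Position 6 falls in codon 2: UUC → Phe.
After the substitution the codon is UUA → Leu.
Phe ≠ Leu, so this is a missense mutation.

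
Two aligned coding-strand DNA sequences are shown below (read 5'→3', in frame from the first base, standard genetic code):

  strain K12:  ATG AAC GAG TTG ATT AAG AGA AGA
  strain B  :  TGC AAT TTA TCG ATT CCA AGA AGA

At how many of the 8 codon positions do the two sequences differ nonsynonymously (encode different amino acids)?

4

Codon 1: ATG Met / TGC Cys — nonsynonymous.
Codon 2: AAC Asn / AAT Asn — synonymous.
Codon 3: GAG Glu / TTA Leu — nonsynonymous.
Codon 4: TTG Leu / TCG Ser — nonsynonymous.
Codon 5: ATT Ile / ATT Ile — identical.
Codon 6: AAG Lys / CCA Pro — nonsynonymous.
Codon 7: AGA Arg / AGA Arg — identical.
Codon 8: AGA Arg / AGA Arg — identical.
Nonsynonymous differences: 4.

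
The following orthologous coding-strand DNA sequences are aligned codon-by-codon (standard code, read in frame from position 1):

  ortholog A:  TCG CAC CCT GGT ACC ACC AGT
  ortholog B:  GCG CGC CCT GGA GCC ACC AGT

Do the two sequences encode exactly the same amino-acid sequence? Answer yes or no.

no

Codon 1: TCG Ser / GCG Ala — nonsynonymous.
Codon 2: CAC His / CGC Arg — nonsynonymous.
Codon 3: CCT Pro / CCT Pro — identical.
Codon 4: GGT Gly / GGA Gly — synonymous.
Codon 5: ACC Thr / GCC Ala — nonsynonymous.
Codon 6: ACC Thr / ACC Thr — identical.
Codon 7: AGT Ser / AGT Ser — identical.
Nonsynonymous differences: 3 → different protein.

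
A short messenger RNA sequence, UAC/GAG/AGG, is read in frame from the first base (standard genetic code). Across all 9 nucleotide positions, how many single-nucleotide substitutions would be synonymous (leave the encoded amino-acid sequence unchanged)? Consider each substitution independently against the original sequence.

Codon 1 (UAC, Tyr): 1 synonymous substitution.
Codon 2 (GAG, Glu): 1 synonymous substitution.
Codon 3 (AGG, Arg): 2 synonymous substitutions.
Total: 1 + 1 + 2 = 4.

4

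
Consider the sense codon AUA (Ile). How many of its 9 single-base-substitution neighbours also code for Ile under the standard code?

2

Position 1: none → 0 synonymous.
Position 2: none → 0 synonymous.
Position 3: AUU, AUC → 2 synonymous.
Total: 0 + 0 + 2 = 2.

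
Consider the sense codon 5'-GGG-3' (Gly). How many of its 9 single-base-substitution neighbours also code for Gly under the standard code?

3

Position 1: none → 0 synonymous.
Position 2: none → 0 synonymous.
Position 3: GGT, GGC, GGA → 3 synonymous.
Total: 0 + 0 + 3 = 3.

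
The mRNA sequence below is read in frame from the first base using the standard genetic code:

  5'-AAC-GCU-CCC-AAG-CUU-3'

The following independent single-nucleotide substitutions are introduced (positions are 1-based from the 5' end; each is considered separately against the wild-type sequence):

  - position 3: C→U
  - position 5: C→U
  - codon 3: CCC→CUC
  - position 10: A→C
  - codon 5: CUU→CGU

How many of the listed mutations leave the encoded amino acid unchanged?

Codon 1: AAC (Asn) → AAU (Asn) — synonymous.
Codon 2: GCU (Ala) → GUU (Val) — missense.
Codon 3: CCC (Pro) → CUC (Leu) — missense.
Codon 4: AAG (Lys) → CAG (Gln) — missense.
Codon 5: CUU (Leu) → CGU (Arg) — missense.
Synonymous: 1 of 5.

1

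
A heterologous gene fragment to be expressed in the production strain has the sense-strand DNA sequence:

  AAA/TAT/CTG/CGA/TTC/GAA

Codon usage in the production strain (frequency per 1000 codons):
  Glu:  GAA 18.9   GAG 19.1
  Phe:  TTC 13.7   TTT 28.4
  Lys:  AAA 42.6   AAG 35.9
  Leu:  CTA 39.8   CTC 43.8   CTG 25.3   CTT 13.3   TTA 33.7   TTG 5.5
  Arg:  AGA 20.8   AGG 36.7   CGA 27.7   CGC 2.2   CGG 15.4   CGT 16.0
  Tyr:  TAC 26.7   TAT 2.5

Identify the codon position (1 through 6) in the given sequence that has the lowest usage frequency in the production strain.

Codon 1 AAA (Lys): 42.6 per 1000.
Codon 2 TAT (Tyr): 2.5 per 1000.
Codon 3 CTG (Leu): 25.3 per 1000.
Codon 4 CGA (Arg): 27.7 per 1000.
Codon 5 TTC (Phe): 13.7 per 1000.
Codon 6 GAA (Glu): 18.9 per 1000.
Lowest frequency is 2.5 at codon 2.

2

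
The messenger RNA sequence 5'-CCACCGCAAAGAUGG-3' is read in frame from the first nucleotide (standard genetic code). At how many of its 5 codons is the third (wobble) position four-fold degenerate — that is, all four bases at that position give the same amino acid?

Codon 1 CCA (Pro): third position 4-fold.
Codon 2 CCG (Pro): third position 4-fold.
Codon 3 CAA (Gln): third position 2-fold.
Codon 4 AGA (Arg): third position 2-fold.
Codon 5 UGG (Trp): third position 1-fold.
Four-fold degenerate third positions: 2.

2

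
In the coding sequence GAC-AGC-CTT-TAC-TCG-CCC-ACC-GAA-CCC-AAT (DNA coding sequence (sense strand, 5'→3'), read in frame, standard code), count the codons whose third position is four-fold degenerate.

5

Codon 1 GAC (Asp): third position 2-fold.
Codon 2 AGC (Ser): third position 2-fold.
Codon 3 CTT (Leu): third position 4-fold.
Codon 4 TAC (Tyr): third position 2-fold.
Codon 5 TCG (Ser): third position 4-fold.
Codon 6 CCC (Pro): third position 4-fold.
Codon 7 ACC (Thr): third position 4-fold.
Codon 8 GAA (Glu): third position 2-fold.
Codon 9 CCC (Pro): third position 4-fold.
Codon 10 AAT (Asn): third position 2-fold.
Four-fold degenerate third positions: 5.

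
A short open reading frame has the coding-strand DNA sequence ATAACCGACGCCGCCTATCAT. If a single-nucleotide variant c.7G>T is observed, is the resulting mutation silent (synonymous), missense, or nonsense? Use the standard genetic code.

Position 7 falls in codon 3: GAC → Asp.
After the substitution the codon is TAC → Tyr.
Asp ≠ Tyr, so this is a missense mutation.

missense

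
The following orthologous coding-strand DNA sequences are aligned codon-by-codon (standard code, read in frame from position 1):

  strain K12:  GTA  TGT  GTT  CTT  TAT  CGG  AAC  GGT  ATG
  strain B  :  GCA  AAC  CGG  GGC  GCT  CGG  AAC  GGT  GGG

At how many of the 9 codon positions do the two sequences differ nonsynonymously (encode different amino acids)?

Codon 1: GTA Val / GCA Ala — nonsynonymous.
Codon 2: TGT Cys / AAC Asn — nonsynonymous.
Codon 3: GTT Val / CGG Arg — nonsynonymous.
Codon 4: CTT Leu / GGC Gly — nonsynonymous.
Codon 5: TAT Tyr / GCT Ala — nonsynonymous.
Codon 6: CGG Arg / CGG Arg — identical.
Codon 7: AAC Asn / AAC Asn — identical.
Codon 8: GGT Gly / GGT Gly — identical.
Codon 9: ATG Met / GGG Gly — nonsynonymous.
Nonsynonymous differences: 6.

6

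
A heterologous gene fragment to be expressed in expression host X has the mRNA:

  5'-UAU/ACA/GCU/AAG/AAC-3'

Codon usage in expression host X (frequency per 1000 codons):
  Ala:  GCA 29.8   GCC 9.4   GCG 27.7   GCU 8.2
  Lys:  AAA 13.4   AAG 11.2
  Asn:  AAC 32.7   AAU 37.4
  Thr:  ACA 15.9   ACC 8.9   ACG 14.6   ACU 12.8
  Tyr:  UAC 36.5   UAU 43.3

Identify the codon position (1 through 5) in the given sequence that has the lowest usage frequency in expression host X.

Codon 1 UAU (Tyr): 43.3 per 1000.
Codon 2 ACA (Thr): 15.9 per 1000.
Codon 3 GCU (Ala): 8.2 per 1000.
Codon 4 AAG (Lys): 11.2 per 1000.
Codon 5 AAC (Asn): 32.7 per 1000.
Lowest frequency is 8.2 at codon 3.

3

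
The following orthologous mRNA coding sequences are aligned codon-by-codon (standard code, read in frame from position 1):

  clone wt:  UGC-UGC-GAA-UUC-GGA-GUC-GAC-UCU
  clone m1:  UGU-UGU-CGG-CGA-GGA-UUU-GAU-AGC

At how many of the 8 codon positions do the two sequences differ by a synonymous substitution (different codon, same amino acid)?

4

Codon 1: UGC Cys / UGU Cys — synonymous.
Codon 2: UGC Cys / UGU Cys — synonymous.
Codon 3: GAA Glu / CGG Arg — nonsynonymous.
Codon 4: UUC Phe / CGA Arg — nonsynonymous.
Codon 5: GGA Gly / GGA Gly — identical.
Codon 6: GUC Val / UUU Phe — nonsynonymous.
Codon 7: GAC Asp / GAU Asp — synonymous.
Codon 8: UCU Ser / AGC Ser — synonymous.
Synonymous differences: 4.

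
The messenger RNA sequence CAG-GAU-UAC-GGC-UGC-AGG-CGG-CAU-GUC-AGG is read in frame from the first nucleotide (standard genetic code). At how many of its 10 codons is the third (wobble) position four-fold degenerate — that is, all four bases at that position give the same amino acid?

3

Codon 1 CAG (Gln): third position 2-fold.
Codon 2 GAU (Asp): third position 2-fold.
Codon 3 UAC (Tyr): third position 2-fold.
Codon 4 GGC (Gly): third position 4-fold.
Codon 5 UGC (Cys): third position 2-fold.
Codon 6 AGG (Arg): third position 2-fold.
Codon 7 CGG (Arg): third position 4-fold.
Codon 8 CAU (His): third position 2-fold.
Codon 9 GUC (Val): third position 4-fold.
Codon 10 AGG (Arg): third position 2-fold.
Four-fold degenerate third positions: 3.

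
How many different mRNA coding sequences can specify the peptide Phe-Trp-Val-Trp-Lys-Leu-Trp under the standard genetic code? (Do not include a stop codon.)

Phe: 2 codons.
Trp: 1 codon.
Val: 4 codons.
Trp: 1 codon.
Lys: 2 codons.
Leu: 6 codons.
Trp: 1 codon.
2 × 1 × 4 × 1 × 2 × 6 × 1 = 96.

96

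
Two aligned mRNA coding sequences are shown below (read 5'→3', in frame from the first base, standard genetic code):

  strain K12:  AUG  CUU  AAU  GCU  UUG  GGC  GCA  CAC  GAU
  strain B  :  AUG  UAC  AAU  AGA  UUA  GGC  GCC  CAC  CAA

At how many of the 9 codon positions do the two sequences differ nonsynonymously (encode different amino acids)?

Codon 1: AUG Met / AUG Met — identical.
Codon 2: CUU Leu / UAC Tyr — nonsynonymous.
Codon 3: AAU Asn / AAU Asn — identical.
Codon 4: GCU Ala / AGA Arg — nonsynonymous.
Codon 5: UUG Leu / UUA Leu — synonymous.
Codon 6: GGC Gly / GGC Gly — identical.
Codon 7: GCA Ala / GCC Ala — synonymous.
Codon 8: CAC His / CAC His — identical.
Codon 9: GAU Asp / CAA Gln — nonsynonymous.
Nonsynonymous differences: 3.

3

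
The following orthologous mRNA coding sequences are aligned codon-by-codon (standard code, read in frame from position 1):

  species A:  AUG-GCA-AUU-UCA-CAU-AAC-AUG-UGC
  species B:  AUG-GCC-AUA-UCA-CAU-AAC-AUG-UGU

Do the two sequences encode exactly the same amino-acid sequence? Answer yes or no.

yes

Codon 1: AUG Met / AUG Met — identical.
Codon 2: GCA Ala / GCC Ala — synonymous.
Codon 3: AUU Ile / AUA Ile — synonymous.
Codon 4: UCA Ser / UCA Ser — identical.
Codon 5: CAU His / CAU His — identical.
Codon 6: AAC Asn / AAC Asn — identical.
Codon 7: AUG Met / AUG Met — identical.
Codon 8: UGC Cys / UGU Cys — synonymous.
Nonsynonymous differences: 0 → same protein.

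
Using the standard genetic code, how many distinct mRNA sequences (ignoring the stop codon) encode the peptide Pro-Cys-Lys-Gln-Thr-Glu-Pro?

Pro: 4 codons.
Cys: 2 codons.
Lys: 2 codons.
Gln: 2 codons.
Thr: 4 codons.
Glu: 2 codons.
Pro: 4 codons.
4 × 2 × 2 × 2 × 4 × 2 × 4 = 1024.

1024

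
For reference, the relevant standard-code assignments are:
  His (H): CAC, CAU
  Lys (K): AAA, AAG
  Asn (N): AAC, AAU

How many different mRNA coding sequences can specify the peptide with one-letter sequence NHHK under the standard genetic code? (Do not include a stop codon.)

Asn: 2 codons.
His: 2 codons.
His: 2 codons.
Lys: 2 codons.
2 × 2 × 2 × 2 = 16.

16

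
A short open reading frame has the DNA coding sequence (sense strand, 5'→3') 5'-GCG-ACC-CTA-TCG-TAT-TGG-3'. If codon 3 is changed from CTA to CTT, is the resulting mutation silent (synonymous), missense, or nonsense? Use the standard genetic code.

Position 9 falls in codon 3: CTA → Leu.
After the substitution the codon is CTT → Leu.
Both encode Leu, so the change is synonymous.

silent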